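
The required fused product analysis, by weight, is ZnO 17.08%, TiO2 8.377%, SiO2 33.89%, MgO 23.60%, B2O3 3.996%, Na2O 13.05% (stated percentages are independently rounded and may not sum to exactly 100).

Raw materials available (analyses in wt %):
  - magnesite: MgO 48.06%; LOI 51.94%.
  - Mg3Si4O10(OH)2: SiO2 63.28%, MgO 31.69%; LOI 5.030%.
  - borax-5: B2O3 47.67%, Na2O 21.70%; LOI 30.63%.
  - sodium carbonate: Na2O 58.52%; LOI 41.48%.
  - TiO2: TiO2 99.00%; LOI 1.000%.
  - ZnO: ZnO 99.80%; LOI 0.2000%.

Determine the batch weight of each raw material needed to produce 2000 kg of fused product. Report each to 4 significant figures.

The working math maintains full float precision throughout; mid-chain values are printed (rounded to four significant digits) between the steps; exactly one rounding lands on each reported number; all derived quantities are re-derived at full precision (six oxide percentages, LOI, the totals, net glass mass, yield) using the weight values per 2000 kg of glass as written in problem or answer.
Target masses of each oxide per 2000 kg fused product:
  ZnO: 17.08% × 2000 = 341.6 kg
  TiO2: 8.377% × 2000 = 167.5 kg
  SiO2: 33.89% × 2000 = 677.8 kg
  MgO: 23.60% × 2000 = 472.0 kg
  B2O3: 3.996% × 2000 = 79.92 kg
  Na2O: 13.05% × 2000 = 261.0 kg
A balance pass over the oxides, on the weights just shown, at the basis given (summed amounts equal target values net of answer rounding effects):
  ZnO: 342.3·0.9980 = 341.6 kg (target 341.6 kg)
  TiO2: 169.2·0.9900 = 167.5 kg (target 167.5 kg)
  SiO2: 1071·0.6328 = 677.7 kg (target 677.8 kg)
  MgO: 275.8·0.4806 + 1071·0.3169 = 471.9 kg (target 472.0 kg)
  B2O3: 167.7·0.4767 = 79.94 kg (target 79.92 kg)
  Na2O: 167.7·0.2170 + 383.8·0.5852 = 261.0 kg (target 261.0 kg)
The glass-mass cross-check: batch total minus LOI = 2000 kg (oxide target masses add up to 2000 kg; versus the stated basis of 2000 kg — a pure rounding effect).
Total batch = Σ batch = 2410 kg; loss to ignition Σ batch·LOI = 410.1 kg; yield: glass divided by total = 82.98%.

Batch per 2000 kg fused product:
  magnesite: 275.8 kg
  Mg3Si4O10(OH)2: 1071 kg
  borax-5: 167.7 kg
  sodium carbonate: 383.8 kg
  TiO2: 169.2 kg
  ZnO: 342.3 kg
Total batch = 2410 kg; LOI loss = 410.1 kg; yield = 82.98%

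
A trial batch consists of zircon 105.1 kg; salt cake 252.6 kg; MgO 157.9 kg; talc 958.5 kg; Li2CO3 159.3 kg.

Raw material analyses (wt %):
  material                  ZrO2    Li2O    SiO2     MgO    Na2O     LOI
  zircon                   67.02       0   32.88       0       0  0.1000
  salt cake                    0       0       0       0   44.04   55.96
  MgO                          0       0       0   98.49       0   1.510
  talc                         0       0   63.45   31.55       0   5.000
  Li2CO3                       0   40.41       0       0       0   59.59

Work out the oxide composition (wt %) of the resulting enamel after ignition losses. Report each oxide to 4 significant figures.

Working values are shown rounded to 4 significant digits within the worked lines — every computation maintains full precision through the solve; each reported result is rounded once only — derived quantities (totals, the five compositions, glass mass, ignition loss, the yield) are carried at full precision starting from the weights for 1347 kg of glass, as they appear in the problem or the answer.
Delivered oxide masses:
  ZrO2: 105.1·0.6702 = 70.44 kg
  Li2O: 159.3·0.4041 = 64.37 kg
  SiO2: 105.1·0.3288 + 958.5·0.6345 = 642.7 kg
  MgO: 157.9·0.9849 + 958.5·0.3155 = 457.9 kg
  Na2O: 252.6·0.4404 = 111.2 kg
LOI: 105.1·0.001000 + 252.6·0.5596 + 157.9·0.01510 + 958.5·0.05000 + 159.3·0.5959 = 286.7 kg
Glass mass = batch − LOI = 1633 − 286.7 = 1347 kg (= the summed oxide contributions)
wt % = 100 × oxide mass / glass mass

Glass mass = 1347 kg (batch 1633 − LOI 286.7).
Composition: ZrO2 5.230%, Li2O 4.780%, SiO2 47.73%, MgO 34.00%, Na2O 8.261%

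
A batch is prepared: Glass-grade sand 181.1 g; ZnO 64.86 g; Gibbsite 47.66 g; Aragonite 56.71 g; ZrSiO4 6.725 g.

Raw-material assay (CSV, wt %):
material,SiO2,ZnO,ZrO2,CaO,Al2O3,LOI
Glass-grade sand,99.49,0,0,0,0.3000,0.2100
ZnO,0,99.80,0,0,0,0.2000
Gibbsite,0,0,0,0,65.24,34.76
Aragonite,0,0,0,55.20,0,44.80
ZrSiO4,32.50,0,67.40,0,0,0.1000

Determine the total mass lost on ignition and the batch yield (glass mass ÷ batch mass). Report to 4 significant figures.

Values along the way are shown rounded to 4 significant figures within the worked lines. All arithmetic keeps full float precision at each step — every reported result includes exactly one rounding; derived quantities (totals, net glass mass, the yield, LOI, five oxide percentages) are re-derived at full precision using the weight values at 314.6 g of glass, as set out in problem or answer.
LOI of each material in turn:
  Glass-grade sand: 181.1 × 0.002100 = 0.3803 g
  ZnO: 64.86 × 0.002000 = 0.1297 g
  Gibbsite: 47.66 × 0.3476 = 16.57 g
  Aragonite: 56.71 × 0.4480 = 25.41 g
  ZrSiO4: 6.725 × 0.001000 = 0.006725 g
Total LOI = 42.49 g
Glass = batch − LOI = 357.1 − 42.49 = 314.6 g

LOI loss = 42.49 g; glass = 314.6 g; yield = 88.10%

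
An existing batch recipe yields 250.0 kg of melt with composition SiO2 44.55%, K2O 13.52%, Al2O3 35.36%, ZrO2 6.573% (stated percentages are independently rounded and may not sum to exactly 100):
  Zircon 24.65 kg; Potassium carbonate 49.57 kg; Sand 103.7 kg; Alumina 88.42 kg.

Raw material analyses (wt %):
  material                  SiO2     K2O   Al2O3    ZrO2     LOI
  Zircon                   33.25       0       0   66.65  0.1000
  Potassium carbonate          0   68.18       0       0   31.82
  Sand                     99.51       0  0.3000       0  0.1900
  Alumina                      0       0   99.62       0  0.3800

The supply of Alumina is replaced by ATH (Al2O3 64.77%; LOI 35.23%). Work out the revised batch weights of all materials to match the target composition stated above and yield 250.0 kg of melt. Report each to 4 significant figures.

Revised batch per 250.0 kg melt:
  Zircon: 24.65 kg
  Potassium carbonate: 49.57 kg
  Sand: 103.7 kg
  ATH: 136.0 kg
Total batch = 313.9 kg; LOI loss = 63.91 kg

Working values are displayed rounded to 4 significant figures in the working — each numeric step holds full precision through every step — each reported value is rounded a single time — all derived quantities, including LOI, the totals, glass mass, yield, the four compositions, are recomputed using the weight values on 250.0 kg of glass at exact precision as written in question or answer.
Target oxide masses per 250.0 kg melt:
  SiO2: 44.55% × 250.0 = 111.4 kg
  K2O: 13.52% × 250.0 = 33.80 kg
  Al2O3: 35.36% × 250.0 = 88.40 kg
  ZrO2: 6.573% × 250.0 = 16.43 kg
Verifying the oxide balance applying the batch weights above, under the basis named above (sums match the target masses within answer rounding):
  SiO2: 24.65·0.3325 + 103.7·0.9951 = 111.4 kg (target 111.4 kg)
  K2O: 49.57·0.6818 = 33.80 kg (target 33.80 kg)
  Al2O3: 103.7·0.003000 + 136.0·0.6477 = 88.40 kg (target 88.40 kg)
  ZrO2: 24.65·0.6665 = 16.43 kg (target 16.43 kg)
Glass-mass closure: batch Σ − ignition loss = 250.0 kg (per-oxide target masses sum to 250.0 kg; with the basis standing at 250.0 kg — differing by rounding only).
Batch grand total — Σ batch = 313.9 kg; Σ batch·LOI gives LOI loss = 63.91 kg; glass ÷ batch gives a yield of 79.64%.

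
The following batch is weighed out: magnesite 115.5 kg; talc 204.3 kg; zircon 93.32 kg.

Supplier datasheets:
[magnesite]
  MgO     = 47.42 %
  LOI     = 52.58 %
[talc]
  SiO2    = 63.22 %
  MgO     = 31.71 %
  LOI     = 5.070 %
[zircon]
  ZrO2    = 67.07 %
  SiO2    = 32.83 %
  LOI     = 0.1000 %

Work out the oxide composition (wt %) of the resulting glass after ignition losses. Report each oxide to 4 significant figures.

Intermediates are displayed, rounded to 4 significant digits, when written out — all internal work runs at full float precision in all steps. Exactly one rounding is applied to each reported figure. Derived quantities (yield, glass mass, LOI, the three compositions, the totals) are re-derived in full precision using the weight values on 341.9 kg of glass as they appear in the problem or the answer.
Delivered oxide masses:
  ZrO2: 93.32·0.6707 = 62.59 kg
  SiO2: 204.3·0.6322 + 93.32·0.3283 = 159.8 kg
  MgO: 115.5·0.4742 + 204.3·0.3171 = 119.6 kg
LOI: 115.5·0.5258 + 204.3·0.05070 + 93.32·0.001000 = 71.18 kg
Net of LOI, the glass mass = 413.1 − 71.18 = 341.9 kg (= the summed oxide contributions)
each wt % is 100 × oxide ÷ glass

Glass mass = 341.9 kg (batch 413.1 − LOI 71.18).
Composition: ZrO2 18.30%, SiO2 46.73%, MgO 34.96%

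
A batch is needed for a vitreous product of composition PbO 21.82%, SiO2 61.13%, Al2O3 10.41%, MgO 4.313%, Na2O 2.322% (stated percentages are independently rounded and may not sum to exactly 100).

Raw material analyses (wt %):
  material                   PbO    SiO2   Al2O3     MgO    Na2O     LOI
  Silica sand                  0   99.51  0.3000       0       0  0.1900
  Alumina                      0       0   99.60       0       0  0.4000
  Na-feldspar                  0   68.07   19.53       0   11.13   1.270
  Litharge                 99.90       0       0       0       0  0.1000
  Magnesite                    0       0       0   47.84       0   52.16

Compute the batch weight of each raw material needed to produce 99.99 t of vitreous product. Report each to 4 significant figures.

Intermediates appear rounded to four significant digits across the worked steps — all internal work runs at full precision from start to finish. Exactly one rounding goes into each reported value. The derived quantities, which include ignition loss, yield, five oxide percentages, totals, net glass mass, are carried in full precision, as quoted within question or answer, from the weighed amounts for 99.99 t of glass.
Per-oxide target masses for 99.99 t vitreous product:
  PbO: 21.82% × 99.99 = 21.82 t
  SiO2: 61.13% × 99.99 = 61.12 t
  Al2O3: 10.41% × 99.99 = 10.41 t
  MgO: 4.313% × 99.99 = 4.313 t
  Na2O: 2.322% × 99.99 = 2.322 t
Balance tally, oxide-wise, per the reported batch figures, versus the basis set out (each sum matches its target mass once rounding is allowed for):
  PbO: 21.84·0.9990 = 21.82 t (target 21.82 t)
  SiO2: 47.16·0.9951 + 20.86·0.6807 = 61.13 t (target 61.12 t)
  Al2O3: 47.16·0.003000 + 6.218·0.9960 + 20.86·0.1953 = 10.41 t (target 10.41 t)
  MgO: 9.015·0.4784 = 4.313 t (target 4.313 t)
  Na2O: 20.86·0.1113 = 2.322 t (target 2.322 t)
Glass-mass closure: batch Σ − ignition loss = 99.99 t (oxide target masses add up to 99.99 t; against the stated basis, 99.99 t — a pure rounding effect).
Summing the batch: Σ batch = 105.1 t; the LOI term Σ batch·LOI equals 5.103 t; yield: glass divided by total = 95.14%.

Batch per 99.99 t vitreous product:
  Silica sand: 47.16 t
  Alumina: 6.218 t
  Na-feldspar: 20.86 t
  Litharge: 21.84 t
  Magnesite: 9.015 t
Total batch = 105.1 t; LOI loss = 5.103 t; yield = 95.14%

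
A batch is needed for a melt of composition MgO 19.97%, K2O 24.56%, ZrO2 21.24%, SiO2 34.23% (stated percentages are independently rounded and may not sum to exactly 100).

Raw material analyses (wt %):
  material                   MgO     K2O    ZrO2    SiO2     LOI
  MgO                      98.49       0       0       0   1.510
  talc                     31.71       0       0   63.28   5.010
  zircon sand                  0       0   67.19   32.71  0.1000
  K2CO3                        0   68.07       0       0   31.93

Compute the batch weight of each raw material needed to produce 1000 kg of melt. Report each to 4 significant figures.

Exact precision is kept all the way through — working values are printed rounded to 4 significant figures within the worked lines — a single rounding completes every reported value; the derived quantities, including the four compositions, the totals, ignition loss, glass mass, yield, are rebuilt starting from the weights at 1000 kg of glass at exact precision as written in the question or the answer.
The oxide mass targets at 1000 kg melt:
  MgO: 19.97% × 1000 = 199.7 kg
  K2O: 24.56% × 1000 = 245.6 kg
  ZrO2: 21.24% × 1000 = 212.4 kg
  SiO2: 34.23% × 1000 = 342.3 kg
Balance tally, oxide-wise, given the weights on record, for the quoted basis mass (every target is met by its sum net of answer rounding effects):
  MgO: 81.21·0.9849 + 377.5·0.3171 = 199.7 kg (target 199.7 kg)
  K2O: 360.8·0.6807 = 245.6 kg (target 245.6 kg)
  ZrO2: 316.1·0.6719 = 212.4 kg (target 212.4 kg)
  SiO2: 377.5·0.6328 + 316.1·0.3271 = 342.3 kg (target 342.3 kg)
Consistency of the glass mass: total batch − LOI = 1000 kg (the targets, summed, come to 1000 kg; basis as stated: 1000 kg — a pure rounding effect).
Adding the batch up: Σ batch = 1136 kg; ignition loss, Σ(batch × LOI) = 135.7 kg; as yield: glass ÷ batch → 88.05%.

Batch per 1000 kg melt:
  MgO: 81.21 kg
  talc: 377.5 kg
  zircon sand: 316.1 kg
  K2CO3: 360.8 kg
Total batch = 1136 kg; LOI loss = 135.7 kg; yield = 88.05%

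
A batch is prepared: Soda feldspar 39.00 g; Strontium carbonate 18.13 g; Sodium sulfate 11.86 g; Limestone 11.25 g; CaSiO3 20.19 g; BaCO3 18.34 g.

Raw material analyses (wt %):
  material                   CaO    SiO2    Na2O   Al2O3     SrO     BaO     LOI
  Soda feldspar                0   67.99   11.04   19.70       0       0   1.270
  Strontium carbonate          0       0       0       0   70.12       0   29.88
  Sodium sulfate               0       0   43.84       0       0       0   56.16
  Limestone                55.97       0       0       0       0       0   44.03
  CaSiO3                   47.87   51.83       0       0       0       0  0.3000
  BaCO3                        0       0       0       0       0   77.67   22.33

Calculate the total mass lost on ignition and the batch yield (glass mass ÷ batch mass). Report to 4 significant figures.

Every computation carries exact precision throughout; values along the way are rounded to four significant figures as shown; every reported figure includes exactly one rounding. Derived quantities, including the yield, net glass mass, the totals, LOI, the six compositions, are re-derived from the weighed amounts at 97.09 g of glass at full precision exactly as printed in either problem or answer.
Each material's LOI contribution:
  Soda feldspar: 39.00 × 0.01270 = 0.4953 g
  Strontium carbonate: 18.13 × 0.2988 = 5.417 g
  Sodium sulfate: 11.86 × 0.5616 = 6.661 g
  Limestone: 11.25 × 0.4403 = 4.953 g
  CaSiO3: 20.19 × 0.003000 = 0.06057 g
  BaCO3: 18.34 × 0.2233 = 4.095 g
Total LOI = 21.68 g
Glass = batch − LOI = 118.8 − 21.68 = 97.09 g

LOI loss = 21.68 g; glass = 97.09 g; yield = 81.74%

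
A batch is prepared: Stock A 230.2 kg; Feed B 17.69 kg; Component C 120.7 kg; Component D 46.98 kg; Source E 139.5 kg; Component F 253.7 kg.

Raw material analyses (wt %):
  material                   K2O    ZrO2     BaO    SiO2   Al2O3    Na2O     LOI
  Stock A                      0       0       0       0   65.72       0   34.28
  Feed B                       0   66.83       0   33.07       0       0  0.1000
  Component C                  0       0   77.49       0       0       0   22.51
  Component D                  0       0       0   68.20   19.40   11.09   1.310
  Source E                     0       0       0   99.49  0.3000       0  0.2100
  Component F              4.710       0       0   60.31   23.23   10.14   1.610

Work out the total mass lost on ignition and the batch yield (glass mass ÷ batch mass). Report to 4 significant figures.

The working math runs at full precision throughout — the intermediate values are shown (rounded to 4 significant digits) within the worked lines; every reported result is rounded once only; derived quantities (the six compositions, the totals, LOI, yield, glass mass) are carried starting from the weights on 697.7 kg of glass at full precision exactly as shown in the question or the answer.
Per-material ignition loss:
  Stock A: 230.2 × 0.3428 = 78.91 kg
  Feed B: 17.69 × 0.001000 = 0.01769 kg
  Component C: 120.7 × 0.2251 = 27.17 kg
  Component D: 46.98 × 0.01310 = 0.6154 kg
  Source E: 139.5 × 0.002100 = 0.2929 kg
  Component F: 253.7 × 0.01610 = 4.085 kg
Total LOI = 111.1 kg
Glass = batch − LOI = 808.8 − 111.1 = 697.7 kg

LOI loss = 111.1 kg; glass = 697.7 kg; yield = 86.26%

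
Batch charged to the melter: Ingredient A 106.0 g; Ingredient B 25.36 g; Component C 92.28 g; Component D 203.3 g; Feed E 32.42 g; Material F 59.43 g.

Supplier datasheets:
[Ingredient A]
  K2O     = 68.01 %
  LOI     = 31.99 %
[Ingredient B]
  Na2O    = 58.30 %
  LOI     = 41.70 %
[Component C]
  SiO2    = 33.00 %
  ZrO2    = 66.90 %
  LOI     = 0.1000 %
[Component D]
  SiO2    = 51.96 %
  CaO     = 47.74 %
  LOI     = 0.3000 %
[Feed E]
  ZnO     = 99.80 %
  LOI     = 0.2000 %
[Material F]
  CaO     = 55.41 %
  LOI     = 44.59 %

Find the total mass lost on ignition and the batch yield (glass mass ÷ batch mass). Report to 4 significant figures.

LOI loss = 71.75 g; glass = 447.0 g; yield = 86.17%

Working values are shown (rounded to 4 significant digits) at each printed step; the whole derivation runs at full precision through the solve — a single rounding completes every reported value; derived quantities, which include the yield, LOI, net glass mass, the totals, the six compositions, are carried at full float precision, exactly as printed in the problem or answer text, starting from the weights at 447.0 g of glass.
Each material's LOI contribution:
  Ingredient A: 106.0 × 0.3199 = 33.91 g
  Ingredient B: 25.36 × 0.4170 = 10.58 g
  Component C: 92.28 × 0.001000 = 0.09228 g
  Component D: 203.3 × 0.003000 = 0.6099 g
  Feed E: 32.42 × 0.002000 = 0.06484 g
  Material F: 59.43 × 0.4459 = 26.50 g
Total LOI = 71.75 g
Glass = batch − LOI = 518.8 − 71.75 = 447.0 g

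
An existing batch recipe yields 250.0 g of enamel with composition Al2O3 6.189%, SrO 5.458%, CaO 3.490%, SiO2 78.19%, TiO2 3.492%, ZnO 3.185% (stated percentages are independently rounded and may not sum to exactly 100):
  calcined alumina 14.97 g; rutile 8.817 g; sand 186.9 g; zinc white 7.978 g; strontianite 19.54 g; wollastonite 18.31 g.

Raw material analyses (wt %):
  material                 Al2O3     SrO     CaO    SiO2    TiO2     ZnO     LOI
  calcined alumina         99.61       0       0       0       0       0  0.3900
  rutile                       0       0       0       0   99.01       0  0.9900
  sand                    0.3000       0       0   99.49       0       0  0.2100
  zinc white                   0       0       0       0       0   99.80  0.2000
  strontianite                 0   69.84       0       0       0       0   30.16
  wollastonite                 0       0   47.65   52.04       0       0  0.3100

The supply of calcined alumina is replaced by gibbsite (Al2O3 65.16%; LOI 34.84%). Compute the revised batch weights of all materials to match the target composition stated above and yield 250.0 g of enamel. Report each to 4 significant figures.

All internal work holds full precision all the way through; working values are displayed rounded to 4 significant figures at each printed step; each reported figure undergoes a single rounding. All derived quantities (ignition loss, yield, glass mass, the totals, the six compositions) are carried at full precision using the weight values at 250.0 g of glass, as written in the problem or answer text.
Target masses of each oxide per 250.0 g enamel:
  Al2O3: 6.189% × 250.0 = 15.47 g
  SrO: 5.458% × 250.0 = 13.64 g
  CaO: 3.490% × 250.0 = 8.725 g
  SiO2: 78.19% × 250.0 = 195.5 g
  TiO2: 3.492% × 250.0 = 8.730 g
  ZnO: 3.185% × 250.0 = 7.962 g
Balance tally, oxide-wise, using the reported weights, for the quoted basis mass (sum by sum, the targets are met up to rounding of the answer):
  Al2O3: 22.88·0.6516 + 186.9·0.003000 = 15.47 g (target 15.47 g)
  SrO: 19.54·0.6984 = 13.65 g (target 13.64 g)
  CaO: 18.31·0.4765 = 8.725 g (target 8.725 g)
  SiO2: 186.9·0.9949 + 18.31·0.5204 = 195.5 g (target 195.5 g)
  TiO2: 8.817·0.9901 = 8.730 g (target 8.730 g)
  ZnO: 7.978·0.9980 = 7.962 g (target 7.962 g)
Glass mass check: net batch after ignition = 250.0 g (oxide target masses add up to 250.0 g; basis as stated: 250.0 g — deltas are rounding alone).
Summing the batch: Σ batch = 264.4 g; LOI loss = Σ batch·LOI = 14.42 g; the yield ratio, glass ÷ batch: 94.55%.

Revised batch per 250.0 g enamel:
  gibbsite: 22.88 g
  rutile: 8.817 g
  sand: 186.9 g
  zinc white: 7.978 g
  strontianite: 19.54 g
  wollastonite: 18.31 g
Total batch = 264.4 g; LOI loss = 14.42 g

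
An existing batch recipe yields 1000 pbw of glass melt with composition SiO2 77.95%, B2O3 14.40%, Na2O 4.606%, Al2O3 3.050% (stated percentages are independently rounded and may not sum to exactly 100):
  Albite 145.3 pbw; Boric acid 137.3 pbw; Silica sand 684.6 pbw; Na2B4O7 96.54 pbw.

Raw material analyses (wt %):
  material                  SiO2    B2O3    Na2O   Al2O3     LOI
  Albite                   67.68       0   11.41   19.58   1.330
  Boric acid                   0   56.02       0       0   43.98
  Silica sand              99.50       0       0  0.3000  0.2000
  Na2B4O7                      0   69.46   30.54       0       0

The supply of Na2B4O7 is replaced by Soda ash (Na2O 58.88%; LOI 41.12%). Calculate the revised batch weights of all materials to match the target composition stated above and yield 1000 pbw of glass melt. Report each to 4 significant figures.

Mid-chain values are printed rounded off to 4 significant figures at each printed step — the working math carries exact precision at each step; a single rounding yields each reported value — all derived quantities (LOI, the yield, glass mass, four oxide percentages, totals) are rebuilt starting from the weights at 1000 pbw of glass in full precision, as written in the problem or the answer.
Target masses of each oxide per 1000 pbw glass melt:
  SiO2: 77.95% × 1000 = 779.5 pbw
  B2O3: 14.40% × 1000 = 144.0 pbw
  Na2O: 4.606% × 1000 = 46.06 pbw
  Al2O3: 3.050% × 1000 = 30.50 pbw
Balance tally, oxide-wise, with the batch weights as given, relative to the basis at hand (each sum matches its target mass net of answer rounding effects):
  SiO2: 145.3·0.6768 + 684.6·0.9950 = 779.5 pbw (target 779.5 pbw)
  B2O3: 257.1·0.5602 = 144.0 pbw (target 144.0 pbw)
  Na2O: 145.3·0.1141 + 50.07·0.5888 = 46.06 pbw (target 46.06 pbw)
  Al2O3: 145.3·0.1958 + 684.6·0.003000 = 30.50 pbw (target 30.50 pbw)
The glass-mass cross-check: net batch after ignition = 1000 pbw (targets for the oxides total 1000 pbw; against the stated basis, 1000 pbw — differing by rounding only).
Whole-batch sum: Σ batch = 1137 pbw; ignition loss, Σ(batch × LOI) = 137.0 pbw; as yield: glass ÷ batch → 87.95%.

Revised batch per 1000 pbw glass melt:
  Albite: 145.3 pbw
  Boric acid: 257.1 pbw
  Silica sand: 684.6 pbw
  Soda ash: 50.07 pbw
Total batch = 1137 pbw; LOI loss = 137.0 pbw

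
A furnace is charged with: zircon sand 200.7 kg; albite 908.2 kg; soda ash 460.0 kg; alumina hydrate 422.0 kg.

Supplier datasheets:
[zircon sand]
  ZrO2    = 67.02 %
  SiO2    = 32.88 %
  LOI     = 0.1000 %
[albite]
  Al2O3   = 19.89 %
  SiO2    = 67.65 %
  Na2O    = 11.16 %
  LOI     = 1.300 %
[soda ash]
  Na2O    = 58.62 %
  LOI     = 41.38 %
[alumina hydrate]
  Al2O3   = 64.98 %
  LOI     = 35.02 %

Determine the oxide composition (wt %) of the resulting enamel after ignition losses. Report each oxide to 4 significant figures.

The whole derivation maintains full float precision at every stage — working values appear, rounded to 4 significant figures, within the worked lines; every reported result includes exactly one rounding; the derived quantities, including net glass mass, totals, the yield, four oxide percentages, ignition loss, are recomputed using the weight values for 1641 kg of glass in full float precision, as quoted within the question or the answer.
Delivered oxide masses:
  ZrO2: 200.7·0.6702 = 134.5 kg
  Al2O3: 908.2·0.1989 + 422.0·0.6498 = 454.9 kg
  SiO2: 200.7·0.3288 + 908.2·0.6765 = 680.4 kg
  Na2O: 908.2·0.1116 + 460.0·0.5862 = 371.0 kg
LOI: 200.7·0.001000 + 908.2·0.01300 + 460.0·0.4138 + 422.0·0.3502 = 350.1 kg
batch − LOI leaves glass = 1991 − 350.1 = 1641 kg (= Σ oxide masses)
wt %: oxide over glass, times 100

Glass mass = 1641 kg (batch 1991 − LOI 350.1).
Composition: ZrO2 8.198%, Al2O3 27.72%, SiO2 41.47%, Na2O 22.61%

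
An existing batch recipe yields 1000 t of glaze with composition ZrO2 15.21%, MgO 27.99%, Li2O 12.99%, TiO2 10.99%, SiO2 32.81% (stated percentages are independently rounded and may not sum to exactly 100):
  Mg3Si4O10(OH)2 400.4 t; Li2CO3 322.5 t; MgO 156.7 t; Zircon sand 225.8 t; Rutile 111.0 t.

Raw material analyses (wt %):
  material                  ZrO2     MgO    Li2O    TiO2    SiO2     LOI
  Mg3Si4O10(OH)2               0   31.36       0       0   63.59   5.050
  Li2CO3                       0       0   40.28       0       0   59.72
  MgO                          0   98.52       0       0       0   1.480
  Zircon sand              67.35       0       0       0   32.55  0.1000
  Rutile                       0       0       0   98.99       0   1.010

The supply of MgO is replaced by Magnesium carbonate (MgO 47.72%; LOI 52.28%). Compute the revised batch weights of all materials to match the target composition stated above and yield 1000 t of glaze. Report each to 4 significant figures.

Working values appear with 4-significant-figure rounding in the printout; the working math carries full float precision through the solve; every reported result undergoes a single rounding. All derived quantities, which include the yield, net glass mass, five oxide percentages, LOI, the totals, are re-derived in full precision, as given in the problem or answer text, starting from the weights per 1000 t of glass.
Target oxide masses per 1000 t glaze:
  ZrO2: 15.21% × 1000 = 152.1 t
  MgO: 27.99% × 1000 = 279.9 t
  Li2O: 12.99% × 1000 = 129.9 t
  TiO2: 10.99% × 1000 = 109.9 t
  SiO2: 32.81% × 1000 = 328.1 t
Balance tally, oxide-wise, with the batch weights as given, at the basis given (sum by sum, the targets are met within answer rounding):
  ZrO2: 225.8·0.6735 = 152.1 t (target 152.1 t)
  MgO: 400.4·0.3136 + 323.4·0.4772 = 279.9 t (target 279.9 t)
  Li2O: 322.5·0.4028 = 129.9 t (target 129.9 t)
  TiO2: 111.0·0.9899 = 109.9 t (target 109.9 t)
  SiO2: 400.4·0.6359 + 225.8·0.3255 = 328.1 t (target 328.1 t)
The glass-mass cross-check: whole batch net of LOI = 999.9 t (summing oxide targets gives 999.9 t; basis as stated: 1000 t — differing by rounding only).
Batch total: Σ batch = 1383 t; LOI removed, Σ of batch·LOI: 383.2 t; the yield ratio, glass ÷ batch: 72.29%.

Revised batch per 1000 t glaze:
  Mg3Si4O10(OH)2: 400.4 t
  Li2CO3: 322.5 t
  Magnesium carbonate: 323.4 t
  Zircon sand: 225.8 t
  Rutile: 111.0 t
Total batch = 1383 t; LOI loss = 383.2 t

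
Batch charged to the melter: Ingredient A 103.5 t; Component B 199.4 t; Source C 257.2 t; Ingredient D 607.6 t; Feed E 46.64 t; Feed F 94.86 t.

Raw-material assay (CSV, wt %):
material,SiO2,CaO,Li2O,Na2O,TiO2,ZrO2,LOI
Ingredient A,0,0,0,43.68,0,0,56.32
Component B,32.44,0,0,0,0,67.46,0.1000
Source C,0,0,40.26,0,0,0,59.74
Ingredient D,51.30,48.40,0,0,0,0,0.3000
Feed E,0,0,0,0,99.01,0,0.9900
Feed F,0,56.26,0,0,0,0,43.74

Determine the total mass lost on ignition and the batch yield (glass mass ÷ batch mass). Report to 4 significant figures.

LOI loss = 255.9 t; glass = 1053 t; yield = 80.45%

All arithmetic maintains full float precision at each step; working values are shown rounded off to 4 significant figures in the printout — every reported value is rounded just once; derived quantities, including the totals, glass mass, the six compositions, LOI, the yield, are recomputed from the weighed amounts on 1053 t of glass at exact precision, precisely as stated by either problem or answer.
Each material's LOI contribution:
  Ingredient A: 103.5 × 0.5632 = 58.29 t
  Component B: 199.4 × 0.001000 = 0.1994 t
  Source C: 257.2 × 0.5974 = 153.7 t
  Ingredient D: 607.6 × 0.003000 = 1.823 t
  Feed E: 46.64 × 0.009900 = 0.4617 t
  Feed F: 94.86 × 0.4374 = 41.49 t
Total LOI = 255.9 t
Glass = batch − LOI = 1309 − 255.9 = 1053 t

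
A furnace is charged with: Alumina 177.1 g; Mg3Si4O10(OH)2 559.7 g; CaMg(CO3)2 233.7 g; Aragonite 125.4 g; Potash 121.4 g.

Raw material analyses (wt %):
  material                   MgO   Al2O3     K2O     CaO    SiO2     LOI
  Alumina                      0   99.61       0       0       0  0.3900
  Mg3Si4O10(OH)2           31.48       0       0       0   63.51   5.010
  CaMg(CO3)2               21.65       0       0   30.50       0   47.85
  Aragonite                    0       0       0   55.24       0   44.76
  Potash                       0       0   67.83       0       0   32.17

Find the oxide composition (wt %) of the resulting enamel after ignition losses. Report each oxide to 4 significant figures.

All internal work maintains exact precision at every stage; rounding to 4 significant digits extends to every mid-chain value as shown; each reported result sees exactly one rounding — all derived quantities are re-derived in exact precision (five oxide percentages, ignition loss, the totals, yield, glass mass) from the batch weights on 981.6 g of glass as set out in the question or the answer.
Oxide-by-oxide delivered mass:
  MgO: 559.7·0.3148 + 233.7·0.2165 = 226.8 g
  Al2O3: 177.1·0.9961 = 176.4 g
  K2O: 121.4·0.6783 = 82.35 g
  CaO: 233.7·0.3050 + 125.4·0.5524 = 140.5 g
  SiO2: 559.7·0.6351 = 355.5 g
LOI: 177.1·0.003900 + 559.7·0.05010 + 233.7·0.4785 + 125.4·0.4476 + 121.4·0.3217 = 235.7 g
batch − LOI leaves glass = 1217 − 235.7 = 981.6 g (consistent with Σ oxide mass)
wt %: oxide over glass, times 100

Glass mass = 981.6 g (batch 1217 − LOI 235.7).
Composition: MgO 23.11%, Al2O3 17.97%, K2O 8.389%, CaO 14.32%, SiO2 36.21%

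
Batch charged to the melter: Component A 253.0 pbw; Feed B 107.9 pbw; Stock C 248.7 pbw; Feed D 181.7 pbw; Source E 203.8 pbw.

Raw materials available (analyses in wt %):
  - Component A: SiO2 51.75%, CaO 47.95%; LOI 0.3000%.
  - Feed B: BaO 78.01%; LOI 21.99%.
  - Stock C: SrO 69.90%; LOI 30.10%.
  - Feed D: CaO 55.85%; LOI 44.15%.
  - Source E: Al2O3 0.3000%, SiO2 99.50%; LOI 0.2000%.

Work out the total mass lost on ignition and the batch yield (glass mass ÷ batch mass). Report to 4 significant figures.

LOI loss = 180.0 pbw; glass = 815.1 pbw; yield = 81.91%

All internal work maintains full float precision through the solve. Mid-chain values are printed, rounded to 4 significant digits, between the steps; a single rounding finalizes every reported figure; the derived quantities (yield, the totals, five oxide percentages, ignition loss, glass mass) are rebuilt from the batch weights on 815.1 pbw of glass at full precision, exactly as shown in problem or answer.
Ignition loss by material:
  Component A: 253.0 × 0.003000 = 0.7590 pbw
  Feed B: 107.9 × 0.2199 = 23.73 pbw
  Stock C: 248.7 × 0.3010 = 74.86 pbw
  Feed D: 181.7 × 0.4415 = 80.22 pbw
  Source E: 203.8 × 0.002000 = 0.4076 pbw
Total LOI = 180.0 pbw
Glass = batch − LOI = 995.1 − 180.0 = 815.1 pbw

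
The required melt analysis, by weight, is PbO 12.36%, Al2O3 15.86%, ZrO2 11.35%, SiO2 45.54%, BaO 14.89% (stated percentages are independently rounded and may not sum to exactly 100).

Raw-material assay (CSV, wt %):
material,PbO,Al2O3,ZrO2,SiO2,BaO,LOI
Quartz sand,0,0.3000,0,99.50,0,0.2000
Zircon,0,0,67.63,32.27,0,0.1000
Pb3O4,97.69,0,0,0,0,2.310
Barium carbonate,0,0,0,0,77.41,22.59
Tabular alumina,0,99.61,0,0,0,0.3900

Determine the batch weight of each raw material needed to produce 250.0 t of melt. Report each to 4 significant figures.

In-progress results are shown rounded off to 4 significant figures on the page — all internal work maintains full precision at every stage; a single rounding yields every reported value; derived quantities are rebuilt at full precision (LOI, net glass mass, the yield, the five compositions, totals) starting from the weights for 250.0 t of glass precisely as stated by the problem or the answer.
Target masses of each oxide per 250.0 t melt:
  PbO: 12.36% × 250.0 = 30.90 t
  Al2O3: 15.86% × 250.0 = 39.65 t
  ZrO2: 11.35% × 250.0 = 28.38 t
  SiO2: 45.54% × 250.0 = 113.8 t
  BaO: 14.89% × 250.0 = 37.22 t
Verifying the oxide balance from the weights as reported, against the basis in use (delivered sums recover each target up to rounding of the answer):
  PbO: 31.63·0.9769 = 30.90 t (target 30.90 t)
  Al2O3: 100.8·0.003000 + 39.50·0.9961 = 39.65 t (target 39.65 t)
  ZrO2: 41.96·0.6763 = 28.38 t (target 28.38 t)
  SiO2: 100.8·0.9950 + 41.96·0.3227 = 113.8 t (target 113.8 t)
  BaO: 48.09·0.7741 = 37.23 t (target 37.22 t)
Mass balance on the glass: total charge less LOI = 250.0 t (summing oxide targets gives 250.0 t; against the stated basis, 250.0 t — a pure rounding effect).
Total batch = Σ batch = 262.0 t; loss to ignition Σ batch·LOI = 11.99 t; yield = glass ÷ total batch = 95.42%.

Batch per 250.0 t melt:
  Quartz sand: 100.8 t
  Zircon: 41.96 t
  Pb3O4: 31.63 t
  Barium carbonate: 48.09 t
  Tabular alumina: 39.50 t
Total batch = 262.0 t; LOI loss = 11.99 t; yield = 95.42%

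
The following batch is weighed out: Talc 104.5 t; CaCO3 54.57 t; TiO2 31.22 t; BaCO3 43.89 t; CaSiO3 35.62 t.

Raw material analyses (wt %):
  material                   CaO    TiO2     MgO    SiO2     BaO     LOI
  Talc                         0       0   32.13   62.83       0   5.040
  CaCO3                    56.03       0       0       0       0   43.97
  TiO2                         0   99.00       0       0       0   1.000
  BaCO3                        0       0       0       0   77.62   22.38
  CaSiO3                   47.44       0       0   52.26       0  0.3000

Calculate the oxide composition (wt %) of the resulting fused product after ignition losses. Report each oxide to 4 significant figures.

Working values are printed (rounded to four significant figures) between the steps — each numeric step keeps exact precision from first step to last. Each reported figure is rounded once only. All derived quantities (net glass mass, five oxide percentages, totals, the yield, ignition loss) are rebuilt at full precision from the batch weights at 230.3 t of glass exactly as shown in problem or answer.
Oxide masses out of the charge:
  CaO: 54.57·0.5603 + 35.62·0.4744 = 47.47 t
  TiO2: 31.22·0.9900 = 30.91 t
  MgO: 104.5·0.3213 = 33.58 t
  SiO2: 104.5·0.6283 + 35.62·0.5226 = 84.27 t
  BaO: 43.89·0.7762 = 34.07 t
LOI: 104.5·0.05040 + 54.57·0.4397 + 31.22·0.01000 + 43.89·0.2238 + 35.62·0.003000 = 39.50 t
Resulting glass, batch − LOI: 269.8 − 39.50 = 230.3 t (matching Σ of the oxides)
each wt % is 100 × oxide ÷ glass

Glass mass = 230.3 t (batch 269.8 − LOI 39.50).
Composition: CaO 20.61%, TiO2 13.42%, MgO 14.58%, SiO2 36.59%, BaO 14.79%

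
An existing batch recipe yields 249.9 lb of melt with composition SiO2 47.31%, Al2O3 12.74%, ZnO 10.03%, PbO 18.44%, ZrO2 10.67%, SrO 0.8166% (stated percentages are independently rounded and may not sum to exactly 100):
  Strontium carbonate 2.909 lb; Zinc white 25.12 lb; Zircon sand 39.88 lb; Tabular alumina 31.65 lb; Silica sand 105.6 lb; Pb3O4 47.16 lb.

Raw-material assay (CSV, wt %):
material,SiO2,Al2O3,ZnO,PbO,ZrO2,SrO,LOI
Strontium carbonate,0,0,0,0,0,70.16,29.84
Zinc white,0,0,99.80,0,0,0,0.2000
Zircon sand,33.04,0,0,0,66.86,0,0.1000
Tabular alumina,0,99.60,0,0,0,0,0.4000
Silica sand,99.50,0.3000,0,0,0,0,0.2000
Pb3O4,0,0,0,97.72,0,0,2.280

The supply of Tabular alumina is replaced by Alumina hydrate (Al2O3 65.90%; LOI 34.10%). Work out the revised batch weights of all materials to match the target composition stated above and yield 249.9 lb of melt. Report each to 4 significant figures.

Revised batch per 249.9 lb melt:
  Strontium carbonate: 2.909 lb
  Zinc white: 25.12 lb
  Zircon sand: 39.88 lb
  Alumina hydrate: 47.83 lb
  Silica sand: 105.6 lb
  Pb3O4: 47.16 lb
Total batch = 268.5 lb; LOI loss = 18.55 lb

In-progress results are printed rounded to four significant figures within the worked lines; each numeric step runs at exact precision from start to finish; every reported value sees exactly one rounding; derived quantities (six oxide percentages, the totals, yield, ignition loss, glass mass) are carried at exact precision using the weight values at 249.9 lb of glass as written in problem or answer.
Per-oxide target masses for 249.9 lb melt:
  SiO2: 47.31% × 249.9 = 118.2 lb
  Al2O3: 12.74% × 249.9 = 31.84 lb
  ZnO: 10.03% × 249.9 = 25.06 lb
  PbO: 18.44% × 249.9 = 46.08 lb
  ZrO2: 10.67% × 249.9 = 26.66 lb
  SrO: 0.8166% × 249.9 = 2.041 lb
Per-oxide balance check working from each reported weight, versus the basis set out (summed amounts equal target values within answer rounding):
  SiO2: 39.88·0.3304 + 105.6·0.9950 = 118.2 lb (target 118.2 lb)
  Al2O3: 47.83·0.6590 + 105.6·0.003000 = 31.84 lb (target 31.84 lb)
  ZnO: 25.12·0.9980 = 25.07 lb (target 25.06 lb)
  PbO: 47.16·0.9772 = 46.08 lb (target 46.08 lb)
  ZrO2: 39.88·0.6686 = 26.66 lb (target 26.66 lb)
  SrO: 2.909·0.7016 = 2.041 lb (target 2.041 lb)
Glass mass check: batch Σ − ignition loss = 249.9 lb (summing oxide targets gives 249.9 lb; against the stated basis, 249.9 lb — rounding explains the deltas).
Batch total: Σ batch = 268.5 lb; LOI loss = Σ batch·LOI = 18.55 lb; as yield: glass ÷ batch → 93.09%.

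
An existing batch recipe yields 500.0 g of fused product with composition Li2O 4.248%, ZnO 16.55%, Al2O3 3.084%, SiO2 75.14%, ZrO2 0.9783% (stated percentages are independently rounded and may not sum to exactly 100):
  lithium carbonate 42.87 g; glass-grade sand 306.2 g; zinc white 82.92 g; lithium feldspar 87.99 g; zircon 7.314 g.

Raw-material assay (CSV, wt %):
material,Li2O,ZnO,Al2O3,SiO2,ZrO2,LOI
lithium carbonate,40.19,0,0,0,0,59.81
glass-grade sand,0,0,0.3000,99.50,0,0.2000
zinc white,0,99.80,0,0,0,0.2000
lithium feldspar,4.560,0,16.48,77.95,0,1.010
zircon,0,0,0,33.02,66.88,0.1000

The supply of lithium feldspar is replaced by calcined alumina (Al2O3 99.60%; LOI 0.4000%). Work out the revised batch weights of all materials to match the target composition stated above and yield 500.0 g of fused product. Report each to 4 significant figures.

Revised batch per 500.0 g fused product:
  lithium carbonate: 52.85 g
  glass-grade sand: 375.2 g
  zinc white: 82.92 g
  calcined alumina: 14.35 g
  zircon: 7.314 g
Total batch = 532.6 g; LOI loss = 32.59 g

All internal work runs at full float precision end to end; rounding to four significant figures governs each intermediate as displayed — each reported number receives exactly one rounding — all derived quantities (net glass mass, ignition loss, totals, the five compositions, yield) are rebuilt in full precision from the weighed amounts for 500.0 g of glass as written in the problem or the answer.
Oxide mass targets, per 500.0 g fused product:
  Li2O: 4.248% × 500.0 = 21.24 g
  ZnO: 16.55% × 500.0 = 82.75 g
  Al2O3: 3.084% × 500.0 = 15.42 g
  SiO2: 75.14% × 500.0 = 375.7 g
  ZrO2: 0.9783% × 500.0 = 4.892 g
Balance tally, oxide-wise, per the reported batch figures, at the basis given (every target is met by its sum within answer rounding):
  Li2O: 52.85·0.4019 = 21.24 g (target 21.24 g)
  ZnO: 82.92·0.9980 = 82.75 g (target 82.75 g)
  Al2O3: 375.2·0.003000 + 14.35·0.9960 = 15.42 g (target 15.42 g)
  SiO2: 375.2·0.9950 + 7.314·0.3302 = 375.7 g (target 375.7 g)
  ZrO2: 7.314·0.6688 = 4.892 g (target 4.892 g)
The glass-mass cross-check: whole batch net of LOI = 500.0 g (the targets, summed, come to 500.0 g; versus the stated basis of 500.0 g — a pure rounding effect).
Batch total: Σ batch = 532.6 g; ignition loss, Σ(batch × LOI) = 32.59 g; yield = glass ÷ total batch = 93.88%.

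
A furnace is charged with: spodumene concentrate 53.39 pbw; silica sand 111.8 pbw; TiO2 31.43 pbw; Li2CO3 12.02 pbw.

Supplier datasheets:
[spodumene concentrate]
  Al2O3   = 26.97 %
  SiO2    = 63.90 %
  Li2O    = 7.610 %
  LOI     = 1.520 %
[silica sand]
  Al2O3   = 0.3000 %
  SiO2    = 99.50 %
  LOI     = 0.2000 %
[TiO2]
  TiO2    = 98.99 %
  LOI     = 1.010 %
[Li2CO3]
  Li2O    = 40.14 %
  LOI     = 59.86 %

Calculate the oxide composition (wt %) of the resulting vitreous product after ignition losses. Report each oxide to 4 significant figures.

Each numeric step maintains exact precision in every operation. Mid-chain values appear (rounded to four significant digits) across the worked steps. Exactly one rounding lands on each reported figure — the derived quantities, which include net glass mass, the four compositions, the yield, totals, LOI, are computed in full float precision, exactly as printed in the problem or answer text, from the weighed amounts on 200.1 pbw of glass.
Oxide masses out of the charge:
  TiO2: 31.43·0.9899 = 31.11 pbw
  Al2O3: 53.39·0.2697 + 111.8·0.003000 = 14.73 pbw
  SiO2: 53.39·0.6390 + 111.8·0.9950 = 145.4 pbw
  Li2O: 53.39·0.07610 + 12.02·0.4014 = 8.888 pbw
LOI: 53.39·0.01520 + 111.8·0.002000 + 31.43·0.01010 + 12.02·0.5986 = 8.548 pbw
The glass mass, total less LOI, = 208.6 − 8.548 = 200.1 pbw (equal to the oxide-mass sum)
percent share: oxide ÷ glass, ×100

Glass mass = 200.1 pbw (batch 208.6 − LOI 8.548).
Composition: TiO2 15.55%, Al2O3 7.364%, SiO2 72.65%, Li2O 4.442%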